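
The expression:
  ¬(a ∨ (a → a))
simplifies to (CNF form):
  False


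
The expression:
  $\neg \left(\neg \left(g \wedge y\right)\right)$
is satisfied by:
  {g: True, y: True}


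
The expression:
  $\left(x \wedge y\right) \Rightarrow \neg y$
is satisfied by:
  {y: False, x: False}
  {x: True, y: False}
  {y: True, x: False}


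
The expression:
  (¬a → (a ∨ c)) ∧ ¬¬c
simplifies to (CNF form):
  c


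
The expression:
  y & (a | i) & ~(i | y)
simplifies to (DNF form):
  False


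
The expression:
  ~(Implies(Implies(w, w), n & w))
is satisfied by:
  {w: False, n: False}
  {n: True, w: False}
  {w: True, n: False}


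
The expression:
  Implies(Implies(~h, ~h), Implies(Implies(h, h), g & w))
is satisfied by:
  {w: True, g: True}


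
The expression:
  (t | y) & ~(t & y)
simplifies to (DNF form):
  (t & ~y) | (y & ~t)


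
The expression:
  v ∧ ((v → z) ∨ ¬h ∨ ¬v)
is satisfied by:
  {z: True, v: True, h: False}
  {v: True, h: False, z: False}
  {z: True, h: True, v: True}


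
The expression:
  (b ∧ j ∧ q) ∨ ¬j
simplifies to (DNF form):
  (b ∧ q) ∨ ¬j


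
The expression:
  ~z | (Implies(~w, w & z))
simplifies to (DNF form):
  w | ~z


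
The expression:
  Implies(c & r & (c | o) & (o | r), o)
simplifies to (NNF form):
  o | ~c | ~r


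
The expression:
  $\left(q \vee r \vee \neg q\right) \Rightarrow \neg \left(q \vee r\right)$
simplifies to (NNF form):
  $\neg q \wedge \neg r$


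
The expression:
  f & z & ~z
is never true.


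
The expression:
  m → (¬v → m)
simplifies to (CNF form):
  True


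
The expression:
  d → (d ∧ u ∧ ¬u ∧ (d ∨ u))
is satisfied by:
  {d: False}


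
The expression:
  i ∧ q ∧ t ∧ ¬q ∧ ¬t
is never true.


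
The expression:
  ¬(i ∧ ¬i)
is always true.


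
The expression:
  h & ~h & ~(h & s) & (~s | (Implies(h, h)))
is never true.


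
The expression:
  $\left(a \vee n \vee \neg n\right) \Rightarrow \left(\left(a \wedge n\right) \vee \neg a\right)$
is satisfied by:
  {n: True, a: False}
  {a: False, n: False}
  {a: True, n: True}


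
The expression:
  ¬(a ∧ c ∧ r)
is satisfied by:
  {c: False, a: False, r: False}
  {r: True, c: False, a: False}
  {a: True, c: False, r: False}
  {r: True, a: True, c: False}
  {c: True, r: False, a: False}
  {r: True, c: True, a: False}
  {a: True, c: True, r: False}


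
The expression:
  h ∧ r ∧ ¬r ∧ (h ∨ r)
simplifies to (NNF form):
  False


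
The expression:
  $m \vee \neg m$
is always true.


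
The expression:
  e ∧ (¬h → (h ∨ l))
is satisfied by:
  {e: True, l: True, h: True}
  {e: True, l: True, h: False}
  {e: True, h: True, l: False}


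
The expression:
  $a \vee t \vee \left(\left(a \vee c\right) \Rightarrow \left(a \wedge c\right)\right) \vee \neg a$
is always true.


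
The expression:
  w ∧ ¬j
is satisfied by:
  {w: True, j: False}


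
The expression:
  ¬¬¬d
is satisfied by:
  {d: False}


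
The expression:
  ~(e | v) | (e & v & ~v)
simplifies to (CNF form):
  ~e & ~v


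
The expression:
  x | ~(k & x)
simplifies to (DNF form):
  True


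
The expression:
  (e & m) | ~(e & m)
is always true.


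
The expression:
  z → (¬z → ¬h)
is always true.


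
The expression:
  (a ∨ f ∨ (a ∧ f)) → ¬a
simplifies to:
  ¬a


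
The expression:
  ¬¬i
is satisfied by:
  {i: True}


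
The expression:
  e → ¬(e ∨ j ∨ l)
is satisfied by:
  {e: False}


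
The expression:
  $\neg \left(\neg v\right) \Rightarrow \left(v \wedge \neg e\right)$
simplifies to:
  $\neg e \vee \neg v$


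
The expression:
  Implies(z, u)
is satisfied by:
  {u: True, z: False}
  {z: False, u: False}
  {z: True, u: True}


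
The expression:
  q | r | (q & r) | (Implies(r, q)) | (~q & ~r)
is always true.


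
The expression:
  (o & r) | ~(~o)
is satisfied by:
  {o: True}


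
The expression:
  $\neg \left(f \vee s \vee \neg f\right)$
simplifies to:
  $\text{False}$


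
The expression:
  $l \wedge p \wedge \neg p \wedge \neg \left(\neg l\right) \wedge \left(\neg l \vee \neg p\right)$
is never true.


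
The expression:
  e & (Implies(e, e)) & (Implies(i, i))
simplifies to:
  e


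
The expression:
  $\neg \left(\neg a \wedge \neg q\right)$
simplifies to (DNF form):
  $a \vee q$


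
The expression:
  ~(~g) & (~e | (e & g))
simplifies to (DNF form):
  g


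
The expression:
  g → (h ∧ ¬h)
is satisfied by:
  {g: False}


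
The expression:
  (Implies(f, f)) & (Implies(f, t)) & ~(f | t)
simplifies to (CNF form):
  ~f & ~t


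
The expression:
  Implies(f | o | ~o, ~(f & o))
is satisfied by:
  {o: False, f: False}
  {f: True, o: False}
  {o: True, f: False}


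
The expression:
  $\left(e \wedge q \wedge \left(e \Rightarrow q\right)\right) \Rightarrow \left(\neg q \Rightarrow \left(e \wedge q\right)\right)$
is always true.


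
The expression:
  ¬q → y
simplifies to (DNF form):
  q ∨ y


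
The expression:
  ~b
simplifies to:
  ~b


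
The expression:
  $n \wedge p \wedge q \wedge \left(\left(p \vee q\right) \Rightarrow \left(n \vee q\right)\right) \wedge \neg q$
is never true.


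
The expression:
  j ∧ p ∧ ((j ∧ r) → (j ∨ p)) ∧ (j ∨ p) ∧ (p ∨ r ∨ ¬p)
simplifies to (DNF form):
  j ∧ p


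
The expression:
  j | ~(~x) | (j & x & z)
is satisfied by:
  {x: True, j: True}
  {x: True, j: False}
  {j: True, x: False}


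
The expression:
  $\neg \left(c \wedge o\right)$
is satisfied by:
  {c: False, o: False}
  {o: True, c: False}
  {c: True, o: False}


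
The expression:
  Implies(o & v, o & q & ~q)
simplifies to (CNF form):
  ~o | ~v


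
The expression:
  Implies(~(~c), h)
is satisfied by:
  {h: True, c: False}
  {c: False, h: False}
  {c: True, h: True}


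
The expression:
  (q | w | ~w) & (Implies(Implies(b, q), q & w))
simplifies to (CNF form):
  (b | q) & (b | w) & (q | ~q) & (w | ~q)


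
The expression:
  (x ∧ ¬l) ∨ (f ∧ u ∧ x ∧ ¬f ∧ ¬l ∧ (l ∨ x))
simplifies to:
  x ∧ ¬l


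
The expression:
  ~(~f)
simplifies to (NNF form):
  f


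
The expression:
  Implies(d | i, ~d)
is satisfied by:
  {d: False}


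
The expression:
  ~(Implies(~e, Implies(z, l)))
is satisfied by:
  {z: True, e: False, l: False}


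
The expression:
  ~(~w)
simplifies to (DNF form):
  w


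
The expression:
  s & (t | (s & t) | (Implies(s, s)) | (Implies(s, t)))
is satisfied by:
  {s: True}


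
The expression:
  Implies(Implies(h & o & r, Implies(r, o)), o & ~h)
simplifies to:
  o & ~h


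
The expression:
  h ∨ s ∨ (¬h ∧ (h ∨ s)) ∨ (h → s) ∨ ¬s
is always true.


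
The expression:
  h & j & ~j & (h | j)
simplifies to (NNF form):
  False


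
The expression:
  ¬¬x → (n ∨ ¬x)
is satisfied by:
  {n: True, x: False}
  {x: False, n: False}
  {x: True, n: True}


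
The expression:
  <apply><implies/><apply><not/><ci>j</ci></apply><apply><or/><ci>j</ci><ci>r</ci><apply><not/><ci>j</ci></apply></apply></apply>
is always true.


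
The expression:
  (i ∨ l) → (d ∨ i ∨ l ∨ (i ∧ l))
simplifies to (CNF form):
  True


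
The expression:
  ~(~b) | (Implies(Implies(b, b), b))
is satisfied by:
  {b: True}


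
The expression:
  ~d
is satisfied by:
  {d: False}


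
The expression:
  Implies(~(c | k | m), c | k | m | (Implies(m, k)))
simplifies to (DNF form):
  True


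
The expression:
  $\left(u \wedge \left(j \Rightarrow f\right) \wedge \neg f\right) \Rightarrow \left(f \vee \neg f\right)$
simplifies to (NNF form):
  $\text{True}$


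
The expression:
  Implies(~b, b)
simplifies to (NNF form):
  b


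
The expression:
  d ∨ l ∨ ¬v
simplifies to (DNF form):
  d ∨ l ∨ ¬v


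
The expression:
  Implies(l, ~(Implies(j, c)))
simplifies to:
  ~l | (j & ~c)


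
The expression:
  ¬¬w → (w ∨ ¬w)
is always true.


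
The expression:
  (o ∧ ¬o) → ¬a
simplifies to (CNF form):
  True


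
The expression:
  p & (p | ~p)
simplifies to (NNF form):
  p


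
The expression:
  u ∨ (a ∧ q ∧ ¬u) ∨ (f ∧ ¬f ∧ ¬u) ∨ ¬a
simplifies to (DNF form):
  q ∨ u ∨ ¬a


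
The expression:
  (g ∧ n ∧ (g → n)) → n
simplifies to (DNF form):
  True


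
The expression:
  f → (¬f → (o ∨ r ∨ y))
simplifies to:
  True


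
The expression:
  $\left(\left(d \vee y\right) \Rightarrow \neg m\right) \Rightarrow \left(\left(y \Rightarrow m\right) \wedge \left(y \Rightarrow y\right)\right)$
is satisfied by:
  {m: True, y: False}
  {y: False, m: False}
  {y: True, m: True}


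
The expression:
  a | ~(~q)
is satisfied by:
  {a: True, q: True}
  {a: True, q: False}
  {q: True, a: False}


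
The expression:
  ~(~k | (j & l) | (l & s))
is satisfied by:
  {k: True, j: False, l: False, s: False}
  {k: True, s: True, j: False, l: False}
  {k: True, j: True, l: False, s: False}
  {k: True, s: True, j: True, l: False}
  {k: True, l: True, j: False, s: False}


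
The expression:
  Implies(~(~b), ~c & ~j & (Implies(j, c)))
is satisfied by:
  {c: False, b: False, j: False}
  {j: True, c: False, b: False}
  {c: True, j: False, b: False}
  {j: True, c: True, b: False}
  {b: True, j: False, c: False}


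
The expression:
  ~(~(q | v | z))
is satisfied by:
  {q: True, v: True, z: True}
  {q: True, v: True, z: False}
  {q: True, z: True, v: False}
  {q: True, z: False, v: False}
  {v: True, z: True, q: False}
  {v: True, z: False, q: False}
  {z: True, v: False, q: False}


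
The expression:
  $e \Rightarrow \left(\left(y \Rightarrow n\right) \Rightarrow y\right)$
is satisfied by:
  {y: True, e: False}
  {e: False, y: False}
  {e: True, y: True}


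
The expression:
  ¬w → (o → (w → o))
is always true.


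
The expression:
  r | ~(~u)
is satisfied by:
  {r: True, u: True}
  {r: True, u: False}
  {u: True, r: False}


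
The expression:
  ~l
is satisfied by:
  {l: False}


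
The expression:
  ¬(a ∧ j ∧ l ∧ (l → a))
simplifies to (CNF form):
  ¬a ∨ ¬j ∨ ¬l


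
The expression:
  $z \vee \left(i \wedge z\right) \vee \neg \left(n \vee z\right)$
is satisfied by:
  {z: True, n: False}
  {n: False, z: False}
  {n: True, z: True}


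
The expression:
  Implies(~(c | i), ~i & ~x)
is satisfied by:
  {i: True, c: True, x: False}
  {i: True, c: False, x: False}
  {c: True, i: False, x: False}
  {i: False, c: False, x: False}
  {i: True, x: True, c: True}
  {i: True, x: True, c: False}
  {x: True, c: True, i: False}


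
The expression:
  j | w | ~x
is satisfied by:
  {w: True, j: True, x: False}
  {w: True, j: False, x: False}
  {j: True, w: False, x: False}
  {w: False, j: False, x: False}
  {x: True, w: True, j: True}
  {x: True, w: True, j: False}
  {x: True, j: True, w: False}


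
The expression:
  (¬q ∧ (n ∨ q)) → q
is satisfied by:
  {q: True, n: False}
  {n: False, q: False}
  {n: True, q: True}


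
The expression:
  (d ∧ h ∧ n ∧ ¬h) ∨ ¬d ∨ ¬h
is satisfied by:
  {h: False, d: False}
  {d: True, h: False}
  {h: True, d: False}


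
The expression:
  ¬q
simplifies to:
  ¬q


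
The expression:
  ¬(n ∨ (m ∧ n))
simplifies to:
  ¬n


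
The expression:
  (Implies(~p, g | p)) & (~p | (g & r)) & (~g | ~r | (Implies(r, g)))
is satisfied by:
  {r: True, g: True, p: False}
  {g: True, p: False, r: False}
  {r: True, p: True, g: True}


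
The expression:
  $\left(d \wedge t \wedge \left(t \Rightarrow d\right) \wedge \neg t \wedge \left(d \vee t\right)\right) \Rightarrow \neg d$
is always true.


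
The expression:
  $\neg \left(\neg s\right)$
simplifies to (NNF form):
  $s$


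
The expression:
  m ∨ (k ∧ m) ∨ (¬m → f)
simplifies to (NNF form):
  f ∨ m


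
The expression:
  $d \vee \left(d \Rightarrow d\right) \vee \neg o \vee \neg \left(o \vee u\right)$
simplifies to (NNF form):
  $\text{True}$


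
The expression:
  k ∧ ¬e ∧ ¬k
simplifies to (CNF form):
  False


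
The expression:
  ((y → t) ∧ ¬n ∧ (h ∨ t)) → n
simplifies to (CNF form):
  (n ∨ ¬t) ∧ (n ∨ y ∨ ¬h) ∧ (n ∨ y ∨ ¬t) ∧ (n ∨ ¬h ∨ ¬t)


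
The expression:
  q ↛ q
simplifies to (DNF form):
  False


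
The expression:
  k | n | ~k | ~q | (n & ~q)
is always true.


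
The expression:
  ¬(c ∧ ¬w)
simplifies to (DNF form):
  w ∨ ¬c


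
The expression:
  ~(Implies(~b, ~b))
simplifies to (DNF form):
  False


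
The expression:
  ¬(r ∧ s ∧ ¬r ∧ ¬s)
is always true.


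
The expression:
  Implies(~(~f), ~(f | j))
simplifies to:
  ~f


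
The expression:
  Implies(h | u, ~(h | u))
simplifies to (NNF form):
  ~h & ~u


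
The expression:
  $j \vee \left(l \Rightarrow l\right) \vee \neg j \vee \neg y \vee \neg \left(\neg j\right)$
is always true.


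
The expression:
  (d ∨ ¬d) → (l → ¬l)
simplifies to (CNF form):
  ¬l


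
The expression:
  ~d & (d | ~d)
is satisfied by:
  {d: False}


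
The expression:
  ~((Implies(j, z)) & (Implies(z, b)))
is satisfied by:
  {j: True, z: False, b: False}
  {b: True, j: True, z: False}
  {z: True, j: True, b: False}
  {z: True, j: False, b: False}


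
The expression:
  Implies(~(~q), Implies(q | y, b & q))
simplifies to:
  b | ~q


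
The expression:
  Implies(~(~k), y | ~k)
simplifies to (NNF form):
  y | ~k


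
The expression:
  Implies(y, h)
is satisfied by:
  {h: True, y: False}
  {y: False, h: False}
  {y: True, h: True}


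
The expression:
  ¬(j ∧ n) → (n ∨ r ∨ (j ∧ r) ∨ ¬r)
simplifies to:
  True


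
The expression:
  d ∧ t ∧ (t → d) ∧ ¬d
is never true.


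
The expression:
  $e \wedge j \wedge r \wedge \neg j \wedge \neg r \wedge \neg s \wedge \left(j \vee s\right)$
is never true.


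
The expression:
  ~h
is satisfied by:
  {h: False}


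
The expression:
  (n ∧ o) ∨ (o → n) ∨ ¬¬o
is always true.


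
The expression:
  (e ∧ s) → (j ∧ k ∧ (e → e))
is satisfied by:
  {j: True, k: True, s: False, e: False}
  {j: True, k: False, s: False, e: False}
  {k: True, j: False, s: False, e: False}
  {j: False, k: False, s: False, e: False}
  {j: True, e: True, k: True, s: False}
  {j: True, e: True, k: False, s: False}
  {e: True, k: True, j: False, s: False}
  {e: True, j: False, k: False, s: False}
  {j: True, s: True, k: True, e: False}
  {j: True, s: True, k: False, e: False}
  {s: True, k: True, j: False, e: False}
  {s: True, j: False, k: False, e: False}
  {j: True, e: True, s: True, k: True}


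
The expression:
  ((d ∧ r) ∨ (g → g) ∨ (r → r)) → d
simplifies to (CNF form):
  d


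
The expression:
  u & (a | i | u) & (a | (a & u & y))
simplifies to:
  a & u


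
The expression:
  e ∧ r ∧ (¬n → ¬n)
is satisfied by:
  {r: True, e: True}


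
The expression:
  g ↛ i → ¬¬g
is always true.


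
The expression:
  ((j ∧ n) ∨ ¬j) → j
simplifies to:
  j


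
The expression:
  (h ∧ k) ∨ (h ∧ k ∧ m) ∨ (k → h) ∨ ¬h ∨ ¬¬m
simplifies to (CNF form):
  True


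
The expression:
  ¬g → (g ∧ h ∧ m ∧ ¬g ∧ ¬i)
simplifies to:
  g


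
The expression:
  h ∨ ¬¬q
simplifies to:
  h ∨ q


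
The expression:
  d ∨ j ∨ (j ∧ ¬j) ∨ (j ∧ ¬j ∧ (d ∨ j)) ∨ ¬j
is always true.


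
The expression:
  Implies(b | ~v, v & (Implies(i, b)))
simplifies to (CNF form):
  v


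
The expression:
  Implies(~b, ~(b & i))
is always true.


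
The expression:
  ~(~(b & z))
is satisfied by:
  {z: True, b: True}


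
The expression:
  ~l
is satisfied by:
  {l: False}


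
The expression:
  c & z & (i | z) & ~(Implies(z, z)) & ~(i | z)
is never true.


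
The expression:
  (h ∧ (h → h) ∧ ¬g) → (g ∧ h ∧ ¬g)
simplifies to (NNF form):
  g ∨ ¬h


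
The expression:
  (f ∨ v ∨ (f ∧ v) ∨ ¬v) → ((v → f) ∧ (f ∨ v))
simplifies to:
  f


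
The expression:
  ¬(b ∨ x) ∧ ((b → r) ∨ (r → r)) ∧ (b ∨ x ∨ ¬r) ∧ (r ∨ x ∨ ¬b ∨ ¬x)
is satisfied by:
  {x: False, r: False, b: False}


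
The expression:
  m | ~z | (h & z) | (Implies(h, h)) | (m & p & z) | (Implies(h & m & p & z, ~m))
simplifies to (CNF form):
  True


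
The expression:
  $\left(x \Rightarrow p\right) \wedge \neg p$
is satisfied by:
  {x: False, p: False}


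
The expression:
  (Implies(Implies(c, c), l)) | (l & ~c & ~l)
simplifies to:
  l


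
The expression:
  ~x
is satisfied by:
  {x: False}


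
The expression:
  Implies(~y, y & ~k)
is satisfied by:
  {y: True}


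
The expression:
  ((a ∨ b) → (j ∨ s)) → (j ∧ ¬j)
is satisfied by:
  {a: True, b: True, j: False, s: False}
  {a: True, b: False, j: False, s: False}
  {b: True, s: False, a: False, j: False}


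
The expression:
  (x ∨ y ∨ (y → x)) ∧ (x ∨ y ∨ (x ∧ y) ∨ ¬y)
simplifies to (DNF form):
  True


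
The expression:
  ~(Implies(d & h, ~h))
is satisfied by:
  {h: True, d: True}


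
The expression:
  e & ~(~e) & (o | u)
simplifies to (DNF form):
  (e & o) | (e & u)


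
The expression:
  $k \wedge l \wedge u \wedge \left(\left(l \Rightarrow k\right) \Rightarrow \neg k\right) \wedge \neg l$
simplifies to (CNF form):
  $\text{False}$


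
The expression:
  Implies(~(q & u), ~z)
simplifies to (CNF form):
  (q | ~z) & (u | ~z)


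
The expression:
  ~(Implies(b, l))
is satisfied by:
  {b: True, l: False}


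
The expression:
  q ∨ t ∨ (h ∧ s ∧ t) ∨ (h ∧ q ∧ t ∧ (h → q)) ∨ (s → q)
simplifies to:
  q ∨ t ∨ ¬s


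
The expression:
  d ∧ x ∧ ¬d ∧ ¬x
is never true.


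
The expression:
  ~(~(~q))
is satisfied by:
  {q: False}


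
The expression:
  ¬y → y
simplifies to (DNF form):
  y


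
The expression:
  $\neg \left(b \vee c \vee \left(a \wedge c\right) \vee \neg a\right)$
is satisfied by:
  {a: True, b: False, c: False}


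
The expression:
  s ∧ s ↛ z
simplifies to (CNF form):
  s ∧ ¬z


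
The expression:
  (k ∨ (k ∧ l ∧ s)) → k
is always true.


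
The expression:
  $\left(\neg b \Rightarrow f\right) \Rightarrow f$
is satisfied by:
  {f: True, b: False}
  {b: False, f: False}
  {b: True, f: True}


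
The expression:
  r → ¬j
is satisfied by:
  {r: False, j: False}
  {j: True, r: False}
  {r: True, j: False}


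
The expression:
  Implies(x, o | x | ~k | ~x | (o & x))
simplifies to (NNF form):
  True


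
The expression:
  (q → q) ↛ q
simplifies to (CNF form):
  ¬q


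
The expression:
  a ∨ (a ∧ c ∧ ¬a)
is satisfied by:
  {a: True}


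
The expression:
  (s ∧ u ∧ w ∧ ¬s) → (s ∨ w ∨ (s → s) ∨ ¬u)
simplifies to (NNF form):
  True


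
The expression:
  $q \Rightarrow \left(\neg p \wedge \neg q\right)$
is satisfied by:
  {q: False}


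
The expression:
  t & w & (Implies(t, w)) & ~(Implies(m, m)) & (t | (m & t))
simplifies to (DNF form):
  False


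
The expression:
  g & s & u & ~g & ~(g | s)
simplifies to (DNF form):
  False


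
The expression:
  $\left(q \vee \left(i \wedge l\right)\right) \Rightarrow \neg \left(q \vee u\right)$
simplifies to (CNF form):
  $\neg q \wedge \left(\neg i \vee \neg l \vee \neg u\right)$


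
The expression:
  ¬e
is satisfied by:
  {e: False}


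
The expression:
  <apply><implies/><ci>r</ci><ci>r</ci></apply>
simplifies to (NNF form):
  <true/>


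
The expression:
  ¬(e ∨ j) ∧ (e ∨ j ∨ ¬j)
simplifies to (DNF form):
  ¬e ∧ ¬j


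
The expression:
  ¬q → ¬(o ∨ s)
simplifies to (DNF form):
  q ∨ (¬o ∧ ¬s)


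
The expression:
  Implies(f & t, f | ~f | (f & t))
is always true.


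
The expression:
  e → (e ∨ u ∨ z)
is always true.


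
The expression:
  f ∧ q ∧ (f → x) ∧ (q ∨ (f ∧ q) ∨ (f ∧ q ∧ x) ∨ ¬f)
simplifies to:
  f ∧ q ∧ x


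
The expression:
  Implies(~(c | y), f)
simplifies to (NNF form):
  c | f | y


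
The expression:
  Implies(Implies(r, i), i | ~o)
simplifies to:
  i | r | ~o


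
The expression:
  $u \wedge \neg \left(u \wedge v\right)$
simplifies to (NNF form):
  $u \wedge \neg v$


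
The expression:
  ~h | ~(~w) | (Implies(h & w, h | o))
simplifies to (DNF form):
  True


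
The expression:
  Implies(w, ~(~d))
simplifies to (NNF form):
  d | ~w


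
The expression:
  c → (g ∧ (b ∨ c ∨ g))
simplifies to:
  g ∨ ¬c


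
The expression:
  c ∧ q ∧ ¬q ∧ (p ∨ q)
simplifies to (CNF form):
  False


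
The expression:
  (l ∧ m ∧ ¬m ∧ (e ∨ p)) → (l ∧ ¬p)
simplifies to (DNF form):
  True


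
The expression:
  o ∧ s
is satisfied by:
  {s: True, o: True}


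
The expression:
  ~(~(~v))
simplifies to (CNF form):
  ~v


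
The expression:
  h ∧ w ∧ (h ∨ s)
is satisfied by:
  {h: True, w: True}


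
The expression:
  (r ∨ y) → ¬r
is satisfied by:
  {r: False}


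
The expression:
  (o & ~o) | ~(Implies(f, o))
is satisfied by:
  {f: True, o: False}


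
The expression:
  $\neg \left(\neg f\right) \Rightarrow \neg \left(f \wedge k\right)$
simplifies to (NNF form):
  $\neg f \vee \neg k$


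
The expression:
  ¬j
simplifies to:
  ¬j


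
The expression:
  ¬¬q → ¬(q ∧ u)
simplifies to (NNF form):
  ¬q ∨ ¬u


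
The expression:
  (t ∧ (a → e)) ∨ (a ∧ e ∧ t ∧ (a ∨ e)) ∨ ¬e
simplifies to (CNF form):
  t ∨ ¬e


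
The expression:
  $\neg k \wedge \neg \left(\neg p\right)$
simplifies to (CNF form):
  $p \wedge \neg k$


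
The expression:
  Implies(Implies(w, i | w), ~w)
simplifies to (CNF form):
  ~w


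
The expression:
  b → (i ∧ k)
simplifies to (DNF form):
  (i ∧ k) ∨ ¬b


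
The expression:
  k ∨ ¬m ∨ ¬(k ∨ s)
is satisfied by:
  {k: True, s: False, m: False}
  {s: False, m: False, k: False}
  {k: True, m: True, s: False}
  {m: True, s: False, k: False}
  {k: True, s: True, m: False}
  {s: True, k: False, m: False}
  {k: True, m: True, s: True}


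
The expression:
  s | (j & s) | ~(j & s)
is always true.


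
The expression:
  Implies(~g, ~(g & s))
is always true.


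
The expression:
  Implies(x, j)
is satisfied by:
  {j: True, x: False}
  {x: False, j: False}
  {x: True, j: True}


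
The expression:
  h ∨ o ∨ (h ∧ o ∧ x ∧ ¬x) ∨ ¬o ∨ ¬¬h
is always true.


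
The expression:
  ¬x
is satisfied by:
  {x: False}


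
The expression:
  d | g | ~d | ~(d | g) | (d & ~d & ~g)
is always true.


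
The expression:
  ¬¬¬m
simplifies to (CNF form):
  ¬m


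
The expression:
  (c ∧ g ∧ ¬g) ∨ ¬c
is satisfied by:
  {c: False}


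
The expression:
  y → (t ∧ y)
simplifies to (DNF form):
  t ∨ ¬y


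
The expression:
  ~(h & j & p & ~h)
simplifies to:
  True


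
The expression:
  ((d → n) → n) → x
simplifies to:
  x ∨ (¬d ∧ ¬n)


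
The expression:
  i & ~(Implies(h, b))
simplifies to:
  h & i & ~b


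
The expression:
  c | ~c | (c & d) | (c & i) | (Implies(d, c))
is always true.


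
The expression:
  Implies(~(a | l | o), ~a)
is always true.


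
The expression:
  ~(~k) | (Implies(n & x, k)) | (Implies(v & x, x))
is always true.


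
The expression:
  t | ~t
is always true.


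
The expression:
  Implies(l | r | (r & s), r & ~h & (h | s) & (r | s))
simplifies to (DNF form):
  (r & ~r) | (~l & ~r) | (r & s & ~h) | (r & s & ~r) | (r & ~h & ~r) | (s & ~h & ~l) | (s & ~l & ~r) | (~h & ~l & ~r)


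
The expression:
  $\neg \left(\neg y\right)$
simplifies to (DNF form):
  $y$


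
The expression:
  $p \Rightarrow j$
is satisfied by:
  {j: True, p: False}
  {p: False, j: False}
  {p: True, j: True}


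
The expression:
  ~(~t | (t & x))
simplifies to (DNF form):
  t & ~x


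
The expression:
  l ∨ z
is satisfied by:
  {z: True, l: True}
  {z: True, l: False}
  {l: True, z: False}


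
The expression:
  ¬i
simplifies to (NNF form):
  ¬i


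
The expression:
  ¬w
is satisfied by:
  {w: False}


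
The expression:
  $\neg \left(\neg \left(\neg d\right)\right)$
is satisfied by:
  {d: False}


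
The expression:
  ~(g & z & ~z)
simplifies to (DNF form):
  True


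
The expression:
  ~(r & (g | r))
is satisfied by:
  {r: False}


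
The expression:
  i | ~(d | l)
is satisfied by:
  {i: True, l: False, d: False}
  {i: True, d: True, l: False}
  {i: True, l: True, d: False}
  {i: True, d: True, l: True}
  {d: False, l: False, i: False}


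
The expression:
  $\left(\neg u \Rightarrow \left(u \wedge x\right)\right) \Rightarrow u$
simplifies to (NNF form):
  $\text{True}$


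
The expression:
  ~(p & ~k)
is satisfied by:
  {k: True, p: False}
  {p: False, k: False}
  {p: True, k: True}


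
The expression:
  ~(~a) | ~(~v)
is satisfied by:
  {a: True, v: True}
  {a: True, v: False}
  {v: True, a: False}


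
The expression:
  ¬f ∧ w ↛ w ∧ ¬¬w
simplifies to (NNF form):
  False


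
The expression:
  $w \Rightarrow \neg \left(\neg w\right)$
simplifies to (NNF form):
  $\text{True}$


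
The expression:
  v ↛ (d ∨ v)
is never true.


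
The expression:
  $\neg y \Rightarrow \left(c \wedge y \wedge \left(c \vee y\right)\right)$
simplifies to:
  $y$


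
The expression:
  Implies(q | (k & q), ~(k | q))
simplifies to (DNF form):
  ~q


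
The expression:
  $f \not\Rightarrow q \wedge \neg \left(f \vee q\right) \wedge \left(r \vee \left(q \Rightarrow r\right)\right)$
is never true.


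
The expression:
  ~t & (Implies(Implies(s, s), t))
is never true.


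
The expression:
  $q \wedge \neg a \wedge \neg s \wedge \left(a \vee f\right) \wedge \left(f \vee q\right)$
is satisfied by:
  {f: True, q: True, a: False, s: False}


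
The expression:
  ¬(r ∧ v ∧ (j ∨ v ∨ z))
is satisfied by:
  {v: False, r: False}
  {r: True, v: False}
  {v: True, r: False}


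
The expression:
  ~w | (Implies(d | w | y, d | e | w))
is always true.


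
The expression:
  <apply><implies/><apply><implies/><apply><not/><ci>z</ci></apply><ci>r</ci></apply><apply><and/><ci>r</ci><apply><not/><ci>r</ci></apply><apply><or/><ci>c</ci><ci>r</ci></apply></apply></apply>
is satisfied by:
  {r: False, z: False}


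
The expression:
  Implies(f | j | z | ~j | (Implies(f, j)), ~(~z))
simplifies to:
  z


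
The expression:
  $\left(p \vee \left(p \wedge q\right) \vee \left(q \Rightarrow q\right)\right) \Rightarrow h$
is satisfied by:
  {h: True}


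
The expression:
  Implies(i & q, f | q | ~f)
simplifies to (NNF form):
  True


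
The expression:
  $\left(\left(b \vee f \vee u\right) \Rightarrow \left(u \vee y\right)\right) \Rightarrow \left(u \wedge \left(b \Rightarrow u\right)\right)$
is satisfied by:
  {u: True, f: True, b: True, y: False}
  {u: True, f: True, b: False, y: False}
  {u: True, b: True, f: False, y: False}
  {u: True, b: False, f: False, y: False}
  {y: True, u: True, f: True, b: True}
  {y: True, u: True, f: True, b: False}
  {y: True, u: True, f: False, b: True}
  {y: True, u: True, f: False, b: False}
  {f: True, b: True, u: False, y: False}
  {f: True, u: False, b: False, y: False}
  {b: True, u: False, f: False, y: False}


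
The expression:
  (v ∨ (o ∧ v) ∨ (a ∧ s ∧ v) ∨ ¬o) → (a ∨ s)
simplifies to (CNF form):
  (a ∨ o ∨ s) ∧ (a ∨ s ∨ ¬v)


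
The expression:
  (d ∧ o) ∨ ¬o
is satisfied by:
  {d: True, o: False}
  {o: False, d: False}
  {o: True, d: True}


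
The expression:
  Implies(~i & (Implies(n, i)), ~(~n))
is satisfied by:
  {i: True, n: True}
  {i: True, n: False}
  {n: True, i: False}


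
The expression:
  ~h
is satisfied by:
  {h: False}


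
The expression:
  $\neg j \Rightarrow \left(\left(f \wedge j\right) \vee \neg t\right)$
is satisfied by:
  {j: True, t: False}
  {t: False, j: False}
  {t: True, j: True}


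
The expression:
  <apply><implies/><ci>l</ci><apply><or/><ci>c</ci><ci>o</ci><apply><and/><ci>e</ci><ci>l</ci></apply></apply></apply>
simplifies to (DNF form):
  <apply><or/><ci>c</ci><ci>e</ci><ci>o</ci><apply><not/><ci>l</ci></apply></apply>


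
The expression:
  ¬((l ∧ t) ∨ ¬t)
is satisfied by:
  {t: True, l: False}


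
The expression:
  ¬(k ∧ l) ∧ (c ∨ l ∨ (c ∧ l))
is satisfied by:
  {c: True, k: False, l: False}
  {l: True, c: True, k: False}
  {l: True, k: False, c: False}
  {c: True, k: True, l: False}


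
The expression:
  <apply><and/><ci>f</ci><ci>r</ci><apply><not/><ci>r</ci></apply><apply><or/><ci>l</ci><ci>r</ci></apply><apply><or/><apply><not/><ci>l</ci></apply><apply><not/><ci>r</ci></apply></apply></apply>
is never true.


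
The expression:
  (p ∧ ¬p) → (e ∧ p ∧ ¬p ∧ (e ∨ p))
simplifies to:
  True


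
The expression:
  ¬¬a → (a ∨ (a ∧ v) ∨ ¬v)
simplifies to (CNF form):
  True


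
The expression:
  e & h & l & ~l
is never true.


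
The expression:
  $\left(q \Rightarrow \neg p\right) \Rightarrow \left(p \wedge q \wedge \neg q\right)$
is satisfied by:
  {p: True, q: True}


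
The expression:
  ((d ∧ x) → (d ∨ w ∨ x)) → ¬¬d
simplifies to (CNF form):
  d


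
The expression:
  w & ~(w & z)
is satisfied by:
  {w: True, z: False}


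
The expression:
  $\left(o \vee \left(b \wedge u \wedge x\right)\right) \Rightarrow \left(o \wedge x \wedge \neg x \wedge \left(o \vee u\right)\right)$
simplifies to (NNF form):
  $\neg o \wedge \left(\neg b \vee \neg u \vee \neg x\right)$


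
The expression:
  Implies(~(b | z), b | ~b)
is always true.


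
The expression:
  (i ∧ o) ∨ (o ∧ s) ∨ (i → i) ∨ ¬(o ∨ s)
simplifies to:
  True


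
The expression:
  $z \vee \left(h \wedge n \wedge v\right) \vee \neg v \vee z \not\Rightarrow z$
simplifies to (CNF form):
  $\left(h \vee z \vee \neg v\right) \wedge \left(n \vee z \vee \neg v\right)$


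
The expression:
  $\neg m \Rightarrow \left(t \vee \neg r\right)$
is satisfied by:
  {t: True, m: True, r: False}
  {t: True, m: False, r: False}
  {m: True, t: False, r: False}
  {t: False, m: False, r: False}
  {r: True, t: True, m: True}
  {r: True, t: True, m: False}
  {r: True, m: True, t: False}


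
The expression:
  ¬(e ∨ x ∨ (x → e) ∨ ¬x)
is never true.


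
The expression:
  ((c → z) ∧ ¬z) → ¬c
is always true.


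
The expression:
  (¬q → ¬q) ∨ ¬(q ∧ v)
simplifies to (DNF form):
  True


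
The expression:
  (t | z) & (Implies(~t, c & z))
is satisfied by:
  {t: True, z: True, c: True}
  {t: True, z: True, c: False}
  {t: True, c: True, z: False}
  {t: True, c: False, z: False}
  {z: True, c: True, t: False}


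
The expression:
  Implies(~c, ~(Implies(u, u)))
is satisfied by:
  {c: True}


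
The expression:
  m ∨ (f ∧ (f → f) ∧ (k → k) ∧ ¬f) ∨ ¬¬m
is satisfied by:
  {m: True}


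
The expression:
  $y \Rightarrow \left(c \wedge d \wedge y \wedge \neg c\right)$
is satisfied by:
  {y: False}


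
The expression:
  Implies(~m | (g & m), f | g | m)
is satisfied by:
  {g: True, m: True, f: True}
  {g: True, m: True, f: False}
  {g: True, f: True, m: False}
  {g: True, f: False, m: False}
  {m: True, f: True, g: False}
  {m: True, f: False, g: False}
  {f: True, m: False, g: False}


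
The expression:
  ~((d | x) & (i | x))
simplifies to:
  ~x & (~d | ~i)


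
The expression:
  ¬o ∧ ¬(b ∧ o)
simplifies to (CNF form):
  ¬o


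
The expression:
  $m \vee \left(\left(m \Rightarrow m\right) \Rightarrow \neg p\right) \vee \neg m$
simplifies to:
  $\text{True}$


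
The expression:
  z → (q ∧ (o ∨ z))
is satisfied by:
  {q: True, z: False}
  {z: False, q: False}
  {z: True, q: True}


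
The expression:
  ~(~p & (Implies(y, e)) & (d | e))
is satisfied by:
  {p: True, y: True, e: False, d: False}
  {p: True, y: False, e: False, d: False}
  {p: True, d: True, y: True, e: False}
  {p: True, d: True, y: False, e: False}
  {p: True, e: True, y: True, d: False}
  {p: True, e: True, y: False, d: False}
  {p: True, e: True, d: True, y: True}
  {p: True, e: True, d: True, y: False}
  {y: True, p: False, e: False, d: False}
  {p: False, y: False, e: False, d: False}
  {d: True, y: True, p: False, e: False}


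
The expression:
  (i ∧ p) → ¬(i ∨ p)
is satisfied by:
  {p: False, i: False}
  {i: True, p: False}
  {p: True, i: False}


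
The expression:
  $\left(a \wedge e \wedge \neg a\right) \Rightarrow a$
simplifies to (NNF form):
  $\text{True}$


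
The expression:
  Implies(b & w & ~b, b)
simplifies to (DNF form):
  True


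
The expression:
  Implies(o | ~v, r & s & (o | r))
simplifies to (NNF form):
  (r | v) & (s | v) & (r | ~o) & (s | ~o)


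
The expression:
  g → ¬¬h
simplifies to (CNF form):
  h ∨ ¬g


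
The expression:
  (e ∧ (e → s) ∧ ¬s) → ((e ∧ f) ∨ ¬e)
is always true.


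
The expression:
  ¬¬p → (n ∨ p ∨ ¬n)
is always true.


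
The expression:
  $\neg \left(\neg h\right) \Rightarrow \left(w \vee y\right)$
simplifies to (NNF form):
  $w \vee y \vee \neg h$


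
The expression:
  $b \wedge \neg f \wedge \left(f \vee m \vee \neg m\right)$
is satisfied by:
  {b: True, f: False}


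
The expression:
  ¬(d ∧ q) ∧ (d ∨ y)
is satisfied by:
  {y: True, d: False, q: False}
  {y: True, q: True, d: False}
  {y: True, d: True, q: False}
  {d: True, q: False, y: False}


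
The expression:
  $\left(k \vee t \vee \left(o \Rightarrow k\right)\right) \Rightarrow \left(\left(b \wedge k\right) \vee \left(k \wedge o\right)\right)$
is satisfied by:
  {b: True, o: True, k: True, t: False}
  {o: True, k: True, t: False, b: False}
  {b: True, o: True, k: True, t: True}
  {o: True, k: True, t: True, b: False}
  {o: True, b: True, t: False, k: False}
  {o: True, t: False, k: False, b: False}
  {b: True, k: True, t: False, o: False}
  {b: True, k: True, t: True, o: False}


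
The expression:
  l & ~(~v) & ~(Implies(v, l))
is never true.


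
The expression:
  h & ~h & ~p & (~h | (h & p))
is never true.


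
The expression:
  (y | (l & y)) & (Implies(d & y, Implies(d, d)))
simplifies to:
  y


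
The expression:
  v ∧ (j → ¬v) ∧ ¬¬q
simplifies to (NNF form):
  q ∧ v ∧ ¬j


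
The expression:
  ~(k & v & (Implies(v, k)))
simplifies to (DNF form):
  ~k | ~v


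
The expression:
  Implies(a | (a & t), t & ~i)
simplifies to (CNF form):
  (t | ~a) & (~a | ~i)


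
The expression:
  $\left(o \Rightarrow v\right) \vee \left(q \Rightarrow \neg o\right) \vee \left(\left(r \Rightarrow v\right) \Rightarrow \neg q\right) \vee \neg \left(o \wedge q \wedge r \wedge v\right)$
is always true.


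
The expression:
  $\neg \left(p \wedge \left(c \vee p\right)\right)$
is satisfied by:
  {p: False}


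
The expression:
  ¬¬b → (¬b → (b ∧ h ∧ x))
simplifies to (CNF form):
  True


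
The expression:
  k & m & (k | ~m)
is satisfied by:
  {m: True, k: True}


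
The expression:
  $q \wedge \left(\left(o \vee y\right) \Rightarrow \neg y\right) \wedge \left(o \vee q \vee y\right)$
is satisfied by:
  {q: True, y: False}


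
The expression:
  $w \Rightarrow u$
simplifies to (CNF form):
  $u \vee \neg w$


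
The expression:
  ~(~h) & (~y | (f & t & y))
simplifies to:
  h & (f | ~y) & (t | ~y)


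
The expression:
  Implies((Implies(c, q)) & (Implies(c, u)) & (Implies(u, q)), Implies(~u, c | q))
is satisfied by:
  {q: True, c: True, u: True}
  {q: True, c: True, u: False}
  {q: True, u: True, c: False}
  {q: True, u: False, c: False}
  {c: True, u: True, q: False}
  {c: True, u: False, q: False}
  {u: True, c: False, q: False}


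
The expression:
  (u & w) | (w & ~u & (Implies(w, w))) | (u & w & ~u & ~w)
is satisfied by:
  {w: True}


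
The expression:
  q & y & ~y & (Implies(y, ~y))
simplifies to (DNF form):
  False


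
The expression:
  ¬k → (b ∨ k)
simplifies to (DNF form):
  b ∨ k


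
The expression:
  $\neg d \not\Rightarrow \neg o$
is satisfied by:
  {o: True, d: False}


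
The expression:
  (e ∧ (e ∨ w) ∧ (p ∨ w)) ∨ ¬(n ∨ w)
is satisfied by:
  {p: True, e: True, n: False, w: False}
  {e: True, p: False, n: False, w: False}
  {w: True, p: True, e: True, n: False}
  {w: True, e: True, p: False, n: False}
  {p: True, e: True, n: True, w: False}
  {w: True, e: True, n: True, p: True}
  {w: True, e: True, n: True, p: False}
  {p: True, w: False, n: False, e: False}
  {w: False, n: False, e: False, p: False}


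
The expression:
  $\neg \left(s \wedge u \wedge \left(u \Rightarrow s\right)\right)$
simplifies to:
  $\neg s \vee \neg u$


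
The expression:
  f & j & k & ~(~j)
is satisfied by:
  {j: True, f: True, k: True}


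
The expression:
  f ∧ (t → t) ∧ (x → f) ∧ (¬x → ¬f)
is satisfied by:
  {x: True, f: True}


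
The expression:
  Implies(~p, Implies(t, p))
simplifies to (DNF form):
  p | ~t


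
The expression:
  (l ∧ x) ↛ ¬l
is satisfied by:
  {x: True, l: True}


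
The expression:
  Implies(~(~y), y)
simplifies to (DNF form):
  True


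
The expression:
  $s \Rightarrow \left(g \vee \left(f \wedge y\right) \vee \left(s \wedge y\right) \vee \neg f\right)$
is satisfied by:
  {y: True, g: True, s: False, f: False}
  {y: True, s: False, g: False, f: False}
  {g: True, y: False, s: False, f: False}
  {y: False, s: False, g: False, f: False}
  {f: True, y: True, g: True, s: False}
  {f: True, y: True, s: False, g: False}
  {f: True, g: True, y: False, s: False}
  {f: True, y: False, s: False, g: False}
  {y: True, s: True, g: True, f: False}
  {y: True, s: True, f: False, g: False}
  {s: True, g: True, f: False, y: False}
  {s: True, f: False, g: False, y: False}
  {y: True, s: True, f: True, g: True}
  {y: True, s: True, f: True, g: False}
  {s: True, f: True, g: True, y: False}


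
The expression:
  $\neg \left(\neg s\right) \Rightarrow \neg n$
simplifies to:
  $\neg n \vee \neg s$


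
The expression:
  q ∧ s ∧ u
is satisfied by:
  {u: True, s: True, q: True}


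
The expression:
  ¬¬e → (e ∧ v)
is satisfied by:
  {v: True, e: False}
  {e: False, v: False}
  {e: True, v: True}
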